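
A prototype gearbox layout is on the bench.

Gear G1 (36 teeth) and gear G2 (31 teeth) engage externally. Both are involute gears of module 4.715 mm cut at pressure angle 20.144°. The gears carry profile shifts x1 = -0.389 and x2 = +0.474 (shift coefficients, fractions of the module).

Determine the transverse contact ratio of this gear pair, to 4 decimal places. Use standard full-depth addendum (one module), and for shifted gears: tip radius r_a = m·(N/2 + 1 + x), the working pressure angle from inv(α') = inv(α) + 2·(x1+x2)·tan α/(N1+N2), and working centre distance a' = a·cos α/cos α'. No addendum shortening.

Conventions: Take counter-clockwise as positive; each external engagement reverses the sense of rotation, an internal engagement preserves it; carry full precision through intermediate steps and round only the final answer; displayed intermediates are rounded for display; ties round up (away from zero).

topology: single-mesh involute geometry — m = 4.715, 36T/31T pair
base radii: r_b1 = 79.678507, r_b2 = 68.612048
tip radii: r_a1 = 87.750865, r_a2 = 80.032410
inv(α') = inv(20.144°) + 2·(-0.389+0.474)·tan α/(36+31) = 0.01617068  ⇒  α' = 20.53212°
a' = a·cos α / cos α' = 157.9525·cos 20.144°/cos 20.53212° = 158.349597
action lengths: √(r_a1²−r_b1²) = 36.763430, √(r_a2²−r_b2²) = 41.201620
base pitch p_b = π·m·cos α = 13.906523
CR = (36.763430 + 41.201620 − 158.349597·sin 20.53212°)/13.906523 = 1.612676
contact ratio ≈ 1.6127

1.6127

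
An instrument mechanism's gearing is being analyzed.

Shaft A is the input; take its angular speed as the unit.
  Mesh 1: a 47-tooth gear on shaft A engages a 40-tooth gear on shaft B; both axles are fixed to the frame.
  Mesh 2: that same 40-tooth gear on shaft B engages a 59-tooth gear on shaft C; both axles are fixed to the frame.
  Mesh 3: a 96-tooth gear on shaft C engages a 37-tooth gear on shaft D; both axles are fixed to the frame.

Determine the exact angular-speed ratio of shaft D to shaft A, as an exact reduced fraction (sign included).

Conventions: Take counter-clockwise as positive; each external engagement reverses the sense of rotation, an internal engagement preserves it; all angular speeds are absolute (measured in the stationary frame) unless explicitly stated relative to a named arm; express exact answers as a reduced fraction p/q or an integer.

-4512/2183

class = fixed-axis compound train [3 meshes; 3 ratios multiply, 3 sense flips]
mesh 1 [47T→40T]: running ratio 47/40, sense −
mesh 2 [40T→59T]: running ratio 47/59, sense +
mesh 3 [96T→37T]: running ratio 4512/2183, sense −
ω_out/ω_in = -4512/2183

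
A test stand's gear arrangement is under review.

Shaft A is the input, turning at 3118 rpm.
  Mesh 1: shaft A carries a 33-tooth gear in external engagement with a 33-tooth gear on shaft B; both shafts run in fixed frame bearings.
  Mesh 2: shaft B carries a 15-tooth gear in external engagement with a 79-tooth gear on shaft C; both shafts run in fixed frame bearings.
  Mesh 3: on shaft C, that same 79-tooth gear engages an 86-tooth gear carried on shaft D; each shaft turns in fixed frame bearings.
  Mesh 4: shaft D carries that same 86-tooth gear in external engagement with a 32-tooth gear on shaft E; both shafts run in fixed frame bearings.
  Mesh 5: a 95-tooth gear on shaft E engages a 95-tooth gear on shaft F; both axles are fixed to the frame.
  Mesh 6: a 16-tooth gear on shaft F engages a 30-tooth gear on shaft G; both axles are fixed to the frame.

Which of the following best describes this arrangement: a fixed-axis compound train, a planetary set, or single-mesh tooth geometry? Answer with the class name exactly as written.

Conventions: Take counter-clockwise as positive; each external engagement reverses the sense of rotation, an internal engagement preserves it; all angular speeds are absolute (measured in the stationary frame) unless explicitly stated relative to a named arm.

class = fixed-axis compound train [6 meshes; 6 ratios multiply, 6 sense flips]
classification: fixed-axis compound train

fixed-axis compound train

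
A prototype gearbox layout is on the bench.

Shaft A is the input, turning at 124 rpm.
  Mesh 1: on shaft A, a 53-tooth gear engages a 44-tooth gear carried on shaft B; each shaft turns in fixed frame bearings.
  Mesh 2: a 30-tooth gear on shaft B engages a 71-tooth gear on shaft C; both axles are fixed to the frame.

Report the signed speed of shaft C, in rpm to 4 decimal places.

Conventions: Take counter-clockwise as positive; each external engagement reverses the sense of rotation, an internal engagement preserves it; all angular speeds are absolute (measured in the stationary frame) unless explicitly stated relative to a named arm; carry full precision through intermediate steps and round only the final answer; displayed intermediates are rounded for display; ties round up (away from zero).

+63.1114 rpm

recognized (3 fixed axles, 2 meshes): fixed-axis compound train
mesh 1 [53T→44T]: ω = 124.0000×53/44 = 149.3636 rpm, sense flips to −
mesh 2 [30T→71T]: ω = 149.3636×30/71 = 63.1114 rpm, sense flips to +
signed output speed = +63.1114 rpm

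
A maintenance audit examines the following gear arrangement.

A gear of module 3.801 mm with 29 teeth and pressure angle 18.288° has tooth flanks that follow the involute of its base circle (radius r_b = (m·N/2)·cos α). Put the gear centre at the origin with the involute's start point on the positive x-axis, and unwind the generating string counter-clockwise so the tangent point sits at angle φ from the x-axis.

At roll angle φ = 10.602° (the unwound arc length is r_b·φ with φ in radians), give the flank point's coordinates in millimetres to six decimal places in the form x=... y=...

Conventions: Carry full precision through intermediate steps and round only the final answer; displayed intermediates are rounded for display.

recognized (one wheel, involute flank): single-mesh tooth geometry, m = 3.801, N = 29
pitch radius r_p = m·N/2 = 3.801·29/2 = 55.114500
base radius r_b = r_p·cos α = 55.114500·cos 18.288° = 52.330734
roll angle φ = 10.602° = 0.18503981 rad
x = r_b·(cos φ + φ·sin φ) = 53.218975
y = r_b·(sin φ − φ·cos φ) = 0.110140

x=53.218975 y=0.110140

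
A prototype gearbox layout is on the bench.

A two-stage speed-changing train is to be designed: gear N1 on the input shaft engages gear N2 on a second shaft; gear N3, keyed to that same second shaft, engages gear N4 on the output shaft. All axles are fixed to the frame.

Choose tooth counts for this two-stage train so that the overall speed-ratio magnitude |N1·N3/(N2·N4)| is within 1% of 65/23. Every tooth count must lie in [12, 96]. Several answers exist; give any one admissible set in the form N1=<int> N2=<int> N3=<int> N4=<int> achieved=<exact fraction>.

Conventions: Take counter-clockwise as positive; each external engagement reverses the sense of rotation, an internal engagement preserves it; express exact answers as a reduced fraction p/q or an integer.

N1=12 N2=23 N3=65 N4=12 achieved=65/23

topology: fixed-axis compound train — 2 stages, target 65/23
target = 65/23 in lowest terms: an exact hit needs N1·N3 = k·65 and N2·N4 = k·23 for one integer k, every count in [12, 96]; additionally prefer no 1:1 stage (N1 ≠ N2, N3 ≠ N4)
k = 1…11: no 1:1-free in-range split of k·65 and k·23 into factor pairs; take k = 12
k = 12: N1·N3 = 780 = 12·65, N2·N4 = 276 = 23·12
achieved = 12·65/(23·12) = 65/23; |achieved − target| = 0 ≤ 13/460 ✓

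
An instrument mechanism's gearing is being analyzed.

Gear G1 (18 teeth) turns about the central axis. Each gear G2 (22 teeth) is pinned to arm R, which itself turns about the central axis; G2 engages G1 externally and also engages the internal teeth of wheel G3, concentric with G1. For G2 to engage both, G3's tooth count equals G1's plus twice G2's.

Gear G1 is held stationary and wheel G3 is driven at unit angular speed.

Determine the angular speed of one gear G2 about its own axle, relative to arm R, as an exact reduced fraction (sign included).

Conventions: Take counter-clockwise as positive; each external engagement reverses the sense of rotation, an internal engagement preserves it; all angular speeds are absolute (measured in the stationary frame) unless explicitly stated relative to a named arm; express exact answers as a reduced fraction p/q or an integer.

class = planetary set [G3 = 18+2·22 = 62; Willis about the carrier]
ring teeth: 18 + 2·22 = 62
18(ω_sun−ω_arm) = −62(ω_ring−ω_arm),  ω_sun = 0, ω_ring = 1
18(0−ω_arm) = −62(1−ω_arm)  ⇒  80·ω_arm = 62  ⇒  ω_arm = 31/40
sun–planet mesh: 18·(0−31/40) = −22·(ω_p−ω_arm)  ⇒  ω_p−ω_arm = 279/440
exact speed ratio = 279/440

279/440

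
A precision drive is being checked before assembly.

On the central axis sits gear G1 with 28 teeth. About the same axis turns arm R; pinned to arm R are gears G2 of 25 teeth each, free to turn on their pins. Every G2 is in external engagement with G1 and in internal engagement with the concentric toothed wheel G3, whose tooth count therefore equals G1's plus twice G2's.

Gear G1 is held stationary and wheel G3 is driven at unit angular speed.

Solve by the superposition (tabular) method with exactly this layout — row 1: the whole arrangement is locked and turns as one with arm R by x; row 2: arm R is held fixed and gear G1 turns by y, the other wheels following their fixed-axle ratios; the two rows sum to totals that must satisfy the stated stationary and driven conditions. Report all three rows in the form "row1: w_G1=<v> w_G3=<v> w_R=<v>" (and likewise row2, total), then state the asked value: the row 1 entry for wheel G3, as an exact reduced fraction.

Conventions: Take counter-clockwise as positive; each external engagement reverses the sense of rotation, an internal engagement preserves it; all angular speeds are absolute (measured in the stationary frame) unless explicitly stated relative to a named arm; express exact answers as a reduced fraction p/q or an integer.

recognized (axles ride arm R): planetary set, 28/25/78 teeth
row 1 — lock + rotate with arm: ω_sun = ω_ring = ω_arm = x
superposition row 2 [arm held]: sun y, ring −(28/78)·y, arm 0
boundary: total ω_sun = x + y = 0 and total ω_ring = x − (28/78)·y = 1  ⇒  y = -39/53, x = 39/53
row 2 ring = −(28/78)·(-39/53) = 14/53
totals (row 1 + row 2): sun 39/53 + (-39/53) = 0, ring 39/53 + 14/53 = 1, arm 39/53 + 0 = 39/53
asked cell (row1, ring) = 39/53

row1: w_G1=39/53 w_G3=39/53 w_R=39/53
row2: w_G1=-39/53 w_G3=14/53 w_R=0
total: w_G1=0 w_G3=1 w_R=39/53
asked value: 39/53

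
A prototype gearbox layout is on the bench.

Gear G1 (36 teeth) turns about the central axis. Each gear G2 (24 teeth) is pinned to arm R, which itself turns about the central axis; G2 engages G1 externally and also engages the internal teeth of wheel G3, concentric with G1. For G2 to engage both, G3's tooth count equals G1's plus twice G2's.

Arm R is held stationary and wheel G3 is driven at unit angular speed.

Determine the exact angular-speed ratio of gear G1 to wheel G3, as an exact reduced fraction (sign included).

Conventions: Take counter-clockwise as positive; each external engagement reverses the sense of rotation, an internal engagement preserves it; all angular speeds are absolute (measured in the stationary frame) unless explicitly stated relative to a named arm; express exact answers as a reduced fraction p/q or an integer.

planetary set (36T centre, 24T on arm, 84T internal) — Willis relation
ring teeth: 36 + 2·24 = 84
36(ω_sun−ω_arm) = −84(ω_ring−ω_arm),  ω_arm = 0, ω_ring = 1
ω_sun = 0 − (84/36)(1−0) = -7/3
ω_out/ω_in = -7/3

-7/3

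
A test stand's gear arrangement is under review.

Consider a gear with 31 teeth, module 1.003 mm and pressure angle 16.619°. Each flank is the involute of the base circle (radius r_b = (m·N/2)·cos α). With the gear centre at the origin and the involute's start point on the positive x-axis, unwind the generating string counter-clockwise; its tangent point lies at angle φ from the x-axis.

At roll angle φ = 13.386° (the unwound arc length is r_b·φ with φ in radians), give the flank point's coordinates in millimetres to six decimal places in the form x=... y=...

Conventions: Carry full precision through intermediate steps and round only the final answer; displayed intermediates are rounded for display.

x=15.298120 y=0.062979

topology: single-mesh involute geometry — m = 1.003, N = 31
pitch radius r_p = m·N/2 = 1.003·31/2 = 15.546500
base radius r_b = r_p·cos α = 15.546500·cos 16.619° = 14.897088
roll angle φ = 13.386° = 0.23362977 rad
x = r_b·(cos φ + φ·sin φ) = 15.298120
y = r_b·(sin φ − φ·cos φ) = 0.062979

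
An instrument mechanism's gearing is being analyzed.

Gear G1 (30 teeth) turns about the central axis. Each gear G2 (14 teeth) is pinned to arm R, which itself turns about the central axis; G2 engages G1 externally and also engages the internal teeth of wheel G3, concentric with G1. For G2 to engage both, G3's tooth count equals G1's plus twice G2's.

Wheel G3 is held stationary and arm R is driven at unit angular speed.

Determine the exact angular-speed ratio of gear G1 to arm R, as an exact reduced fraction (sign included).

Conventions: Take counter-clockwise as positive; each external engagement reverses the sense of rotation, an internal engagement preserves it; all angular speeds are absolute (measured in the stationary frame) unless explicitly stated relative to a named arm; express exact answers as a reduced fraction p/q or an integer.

class = planetary set [G3 = 30+2·14 = 58; Willis about the carrier]
ring teeth: 30 + 2·14 = 58
30(ω_sun−ω_arm) = −58(ω_ring−ω_arm),  ω_ring = 0, ω_arm = 1
ω_sun = 1 − (58/30)(0−1) = 44/15
ω_out/ω_in = 44/15

44/15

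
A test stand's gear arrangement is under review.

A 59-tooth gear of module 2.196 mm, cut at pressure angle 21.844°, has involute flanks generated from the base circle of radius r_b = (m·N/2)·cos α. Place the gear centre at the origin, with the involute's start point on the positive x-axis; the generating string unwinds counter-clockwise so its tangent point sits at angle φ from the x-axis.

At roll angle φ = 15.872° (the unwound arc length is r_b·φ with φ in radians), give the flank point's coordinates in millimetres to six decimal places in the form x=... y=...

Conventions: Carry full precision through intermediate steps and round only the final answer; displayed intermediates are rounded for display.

recognized (one wheel, involute flank): single-mesh tooth geometry, m = 2.196, N = 59
pitch radius r_p = m·N/2 = 2.196·59/2 = 64.782000
base radius r_b = r_p·cos α = 64.782000·cos 21.844° = 60.130676
roll angle φ = 15.872° = 0.27701866 rad
x = r_b·(cos φ + φ·sin φ) = 62.393795
y = r_b·(sin φ − φ·cos φ) = 0.422830

x=62.393795 y=0.422830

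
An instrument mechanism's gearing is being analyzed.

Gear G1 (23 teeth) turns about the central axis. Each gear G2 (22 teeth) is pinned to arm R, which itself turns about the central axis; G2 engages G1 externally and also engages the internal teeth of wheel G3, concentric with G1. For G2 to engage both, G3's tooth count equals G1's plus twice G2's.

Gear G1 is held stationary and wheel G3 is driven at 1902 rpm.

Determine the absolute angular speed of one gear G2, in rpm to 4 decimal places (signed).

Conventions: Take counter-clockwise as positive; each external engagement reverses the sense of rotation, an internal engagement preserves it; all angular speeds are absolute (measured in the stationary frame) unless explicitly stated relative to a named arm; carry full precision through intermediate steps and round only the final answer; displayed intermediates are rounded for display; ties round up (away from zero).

recognized (axles ride arm R): planetary set, 23/22/67 teeth
normalise by the input: solve with ω_ring = 1, then scale by 1902 rpm
ring teeth: 23 + 2·22 = 67
23(ω_sun−ω_arm) = −67(ω_ring−ω_arm),  ω_sun = 0, ω_ring = 1
23(0−ω_arm) = −67(1−ω_arm)  ⇒  90·ω_arm = 67  ⇒  ω_arm = 67/90
sun–planet mesh: 23·(0−67/90) = −22·(ω_p−ω_arm)  ⇒  ω_p−ω_arm = 1541/1980
ω_p = 67/90 + 1541/1980 = 67/44
scale: ω_p = 67/44 × 1902 rpm = +2896.2273 rpm

+2896.2273 rpm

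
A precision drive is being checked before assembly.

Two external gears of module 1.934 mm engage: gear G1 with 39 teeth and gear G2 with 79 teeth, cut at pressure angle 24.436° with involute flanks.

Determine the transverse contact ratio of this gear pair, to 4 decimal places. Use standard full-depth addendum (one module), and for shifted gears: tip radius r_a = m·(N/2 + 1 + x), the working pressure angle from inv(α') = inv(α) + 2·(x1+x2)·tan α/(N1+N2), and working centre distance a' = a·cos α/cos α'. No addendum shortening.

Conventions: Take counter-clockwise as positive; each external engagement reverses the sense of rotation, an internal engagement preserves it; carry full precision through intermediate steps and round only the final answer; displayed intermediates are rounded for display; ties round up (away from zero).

topology: single-mesh involute geometry — m = 1.934, 39T/79T pair
base radii: r_b1 = 34.334817, r_b2 = 69.550015
tip radii: r_a1 = 39.647000, r_a2 = 78.327000
no profile shift: α' = α, a' = a
action lengths: √(r_a1²−r_b1²) = 19.824352, √(r_a2²−r_b2²) = 36.026579
base pitch p_b = π·m·cos α = 5.531590
CR = (19.824352 + 36.026579 − 114.106000·sin 24.43600°)/5.531590 = 1.563376
contact ratio ≈ 1.5634

1.5634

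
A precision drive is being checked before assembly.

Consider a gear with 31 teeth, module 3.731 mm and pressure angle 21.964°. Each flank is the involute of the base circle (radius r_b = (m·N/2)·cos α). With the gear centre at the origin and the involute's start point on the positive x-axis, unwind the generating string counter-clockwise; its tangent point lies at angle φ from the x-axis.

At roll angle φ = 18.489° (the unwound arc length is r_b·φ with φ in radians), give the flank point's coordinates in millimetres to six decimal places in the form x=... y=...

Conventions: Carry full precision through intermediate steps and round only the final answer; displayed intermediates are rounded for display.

recognized (one wheel, involute flank): single-mesh tooth geometry, m = 3.731, N = 31
pitch radius r_p = m·N/2 = 3.731·31/2 = 57.830500
base radius r_b = r_p·cos α = 57.830500·cos 21.964° = 53.633107
roll angle φ = 18.489° = 0.32269393 rad
x = r_b·(cos φ + φ·sin φ) = 56.353276
y = r_b·(sin φ − φ·cos φ) = 0.594504

x=56.353276 y=0.594504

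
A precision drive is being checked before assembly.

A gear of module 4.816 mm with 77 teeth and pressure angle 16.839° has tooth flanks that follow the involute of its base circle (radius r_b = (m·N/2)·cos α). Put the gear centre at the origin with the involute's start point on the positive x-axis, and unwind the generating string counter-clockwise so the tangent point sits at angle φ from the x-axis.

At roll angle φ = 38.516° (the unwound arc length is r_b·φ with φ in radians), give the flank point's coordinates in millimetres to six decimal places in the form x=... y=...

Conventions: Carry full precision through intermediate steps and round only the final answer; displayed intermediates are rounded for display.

topology: single-mesh involute geometry — m = 4.816, N = 77
pitch radius r_p = m·N/2 = 4.816·77/2 = 185.416000
base radius r_b = r_p·cos α = 185.416000·cos 16.839° = 177.465833
roll angle φ = 38.516° = 0.67223101 rad
x = r_b·(cos φ + φ·sin φ) = 213.146195
y = r_b·(sin φ − φ·cos φ) = 17.170984

x=213.146195 y=17.170984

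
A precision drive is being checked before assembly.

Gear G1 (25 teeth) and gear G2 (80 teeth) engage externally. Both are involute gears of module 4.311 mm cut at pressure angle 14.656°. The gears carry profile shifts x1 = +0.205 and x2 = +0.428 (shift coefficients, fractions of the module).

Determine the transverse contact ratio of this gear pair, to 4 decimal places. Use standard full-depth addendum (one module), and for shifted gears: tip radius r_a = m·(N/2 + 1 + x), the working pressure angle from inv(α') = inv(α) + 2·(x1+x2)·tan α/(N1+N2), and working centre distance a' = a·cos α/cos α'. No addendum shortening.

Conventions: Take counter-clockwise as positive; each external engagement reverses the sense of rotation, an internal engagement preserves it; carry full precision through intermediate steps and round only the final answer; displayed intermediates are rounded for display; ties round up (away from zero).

1.9061

topology: single-mesh involute geometry — m = 4.311, 25T/80T pair
base radii: r_b1 = 52.134127, r_b2 = 166.829206
tip radii: r_a1 = 59.082255, r_a2 = 178.596108
inv(α') = inv(14.656°) + 2·(+0.205+0.428)·tan α/(25+80) = 0.00888224  ⇒  α' = 16.91219°
a' = a·cos α / cos α' = 226.3275·cos 14.656°/cos 16.91219° = 228.861185
action lengths: √(r_a1²−r_b1²) = 27.798303, √(r_a2²−r_b2²) = 63.754105
base pitch p_b = π·m·cos α = 13.102735
CR = (27.798303 + 63.754105 − 228.861185·sin 16.91219°)/13.102735 = 1.906119
contact ratio ≈ 1.9061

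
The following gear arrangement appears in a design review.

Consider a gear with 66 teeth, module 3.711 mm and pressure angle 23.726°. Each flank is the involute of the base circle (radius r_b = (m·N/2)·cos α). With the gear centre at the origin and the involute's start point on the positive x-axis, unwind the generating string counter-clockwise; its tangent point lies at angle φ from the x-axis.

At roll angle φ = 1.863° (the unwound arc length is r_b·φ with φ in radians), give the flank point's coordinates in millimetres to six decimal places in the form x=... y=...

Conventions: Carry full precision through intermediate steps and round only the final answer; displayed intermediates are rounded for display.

class = single-mesh tooth geometry [base-circle involute, m = 3.711, 66T]
pitch radius r_p = m·N/2 = 3.711·66/2 = 122.463000
base radius r_b = r_p·cos α = 122.463000·cos 23.726° = 112.112440
roll angle φ = 1.863° = 0.03251548 rad
x = r_b·(cos φ + φ·sin φ) = 112.171690
y = r_b·(sin φ − φ·cos φ) = 0.001285

x=112.171690 y=0.001285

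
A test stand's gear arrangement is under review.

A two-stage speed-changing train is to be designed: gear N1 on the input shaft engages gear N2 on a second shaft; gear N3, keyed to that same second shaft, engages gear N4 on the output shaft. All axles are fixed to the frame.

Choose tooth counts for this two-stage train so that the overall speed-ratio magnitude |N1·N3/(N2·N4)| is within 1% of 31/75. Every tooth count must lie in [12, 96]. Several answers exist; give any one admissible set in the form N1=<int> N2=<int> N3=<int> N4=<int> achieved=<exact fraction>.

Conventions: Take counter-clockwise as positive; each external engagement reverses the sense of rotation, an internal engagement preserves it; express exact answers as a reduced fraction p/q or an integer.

2-stage fixed-axis compound train for ratio 31/75
target = 31/75 in lowest terms: an exact hit needs N1·N3 = k·31 and N2·N4 = k·75 for one integer k, every count in [12, 96]; additionally prefer no 1:1 stage (N1 ≠ N2, N3 ≠ N4)
k = 1…11: no 1:1-free in-range split of k·31 and k·75 into factor pairs; take k = 12
k = 12: N1·N3 = 372 = 12·31, N2·N4 = 900 = 75·12
achieved = 12·31/(75·12) = 31/75; |achieved − target| = 0 ≤ 31/7500 ✓

N1=12 N2=75 N3=31 N4=12 achieved=31/75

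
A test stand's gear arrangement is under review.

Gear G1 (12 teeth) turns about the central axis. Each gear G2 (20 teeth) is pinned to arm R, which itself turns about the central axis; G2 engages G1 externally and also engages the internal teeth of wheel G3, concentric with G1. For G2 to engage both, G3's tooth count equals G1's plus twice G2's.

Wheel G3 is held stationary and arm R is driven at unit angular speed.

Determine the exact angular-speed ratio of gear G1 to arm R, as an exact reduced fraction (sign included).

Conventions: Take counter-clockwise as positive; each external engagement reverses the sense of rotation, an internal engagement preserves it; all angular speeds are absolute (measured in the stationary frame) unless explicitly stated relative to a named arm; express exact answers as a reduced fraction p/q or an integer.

16/3

class = planetary set [G3 = 12+2·20 = 52; Willis about the carrier]
ring teeth: 12 + 2·20 = 52
12(ω_sun−ω_arm) = −52(ω_ring−ω_arm),  ω_ring = 0, ω_arm = 1
ω_sun = 1 − (52/12)(0−1) = 16/3
ω_out/ω_in = 16/3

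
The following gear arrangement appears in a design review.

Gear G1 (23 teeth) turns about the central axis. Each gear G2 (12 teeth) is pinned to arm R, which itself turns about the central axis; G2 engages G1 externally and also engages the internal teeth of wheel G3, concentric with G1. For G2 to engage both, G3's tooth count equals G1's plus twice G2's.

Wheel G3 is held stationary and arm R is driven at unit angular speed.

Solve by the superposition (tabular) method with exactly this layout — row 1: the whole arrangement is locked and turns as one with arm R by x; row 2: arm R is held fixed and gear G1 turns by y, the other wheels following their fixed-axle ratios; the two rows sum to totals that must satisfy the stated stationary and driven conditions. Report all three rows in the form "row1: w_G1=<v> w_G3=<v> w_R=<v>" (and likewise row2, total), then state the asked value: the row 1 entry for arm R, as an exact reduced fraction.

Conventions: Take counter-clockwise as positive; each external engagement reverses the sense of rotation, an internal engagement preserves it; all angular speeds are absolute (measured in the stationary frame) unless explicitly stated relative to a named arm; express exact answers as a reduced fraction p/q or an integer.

row1: w_G1=1 w_G3=1 w_R=1
row2: w_G1=47/23 w_G3=-1 w_R=0
total: w_G1=70/23 w_G3=0 w_R=1
asked value: 1

recognized (axles ride arm R): planetary set, 23/12/47 teeth
row 1 — lock + rotate with arm: ω_sun = ω_ring = ω_arm = x
row 2 — arm fixed, fixed-axis ratios: sun y, ring −(23/47)·y, arm 0
boundary: total ω_ring = x − (23/47)·y = 0 and total ω_arm = x = 1  ⇒  y = 47/23, x = 1
row 2 ring = −(23/47)·47/23 = -1
totals (row 1 + row 2): sun 1 + 47/23 = 70/23, ring 1 + (-1) = 0, arm 1 + 0 = 1
asked cell (row1, arm) = 1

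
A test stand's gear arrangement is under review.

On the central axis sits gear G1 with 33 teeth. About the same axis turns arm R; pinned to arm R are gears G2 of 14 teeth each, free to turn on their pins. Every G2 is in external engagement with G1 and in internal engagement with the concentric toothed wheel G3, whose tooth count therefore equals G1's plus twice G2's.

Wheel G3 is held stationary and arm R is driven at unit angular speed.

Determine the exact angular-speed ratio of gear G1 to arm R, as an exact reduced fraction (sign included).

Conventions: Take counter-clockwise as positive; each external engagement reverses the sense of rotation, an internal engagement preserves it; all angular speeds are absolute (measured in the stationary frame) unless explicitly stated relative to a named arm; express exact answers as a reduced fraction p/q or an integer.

94/33

topology: planetary set — G1 33T / G2 14T / G3 61T, arm = carrier (Willis)
ring teeth: 33 + 2·14 = 61
33(ω_sun−ω_arm) = −61(ω_ring−ω_arm),  ω_ring = 0, ω_arm = 1
ω_sun = 1 − (61/33)(0−1) = 94/33
ω_out/ω_in = 94/33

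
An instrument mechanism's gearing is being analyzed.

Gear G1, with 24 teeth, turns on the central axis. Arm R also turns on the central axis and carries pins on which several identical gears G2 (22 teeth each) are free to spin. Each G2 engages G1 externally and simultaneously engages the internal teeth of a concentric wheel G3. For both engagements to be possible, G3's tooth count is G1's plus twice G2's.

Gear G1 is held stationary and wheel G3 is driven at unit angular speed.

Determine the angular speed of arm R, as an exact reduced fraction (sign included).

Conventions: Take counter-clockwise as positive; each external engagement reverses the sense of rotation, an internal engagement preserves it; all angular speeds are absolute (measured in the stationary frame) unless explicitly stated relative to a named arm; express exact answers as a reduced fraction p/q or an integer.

recognized (axles ride arm R): planetary set, 24/22/68 teeth
ring teeth: 24 + 2·22 = 68
24(ω_sun−ω_arm) = −68(ω_ring−ω_arm),  ω_sun = 0, ω_ring = 1
24(0−ω_arm) = −68(1−ω_arm)  ⇒  92·ω_arm = 68  ⇒  ω_arm = 17/23
exact speed ratio = 17/23

17/23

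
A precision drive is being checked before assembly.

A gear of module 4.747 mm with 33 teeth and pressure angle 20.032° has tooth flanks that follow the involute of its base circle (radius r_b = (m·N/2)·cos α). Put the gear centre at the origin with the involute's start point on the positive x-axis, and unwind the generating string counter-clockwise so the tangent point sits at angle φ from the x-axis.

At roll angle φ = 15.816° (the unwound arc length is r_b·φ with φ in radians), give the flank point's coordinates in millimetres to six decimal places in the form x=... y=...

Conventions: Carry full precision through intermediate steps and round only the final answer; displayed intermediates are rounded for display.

recognized (one wheel, involute flank): single-mesh tooth geometry, m = 4.747, N = 33
pitch radius r_p = m·N/2 = 4.747·33/2 = 78.325500
base radius r_b = r_p·cos α = 78.325500·cos 20.032° = 73.586921
roll angle φ = 15.816° = 0.27604127 rad
x = r_b·(cos φ + φ·sin φ) = 76.337356
y = r_b·(sin φ − φ·cos φ) = 0.512022

x=76.337356 y=0.512022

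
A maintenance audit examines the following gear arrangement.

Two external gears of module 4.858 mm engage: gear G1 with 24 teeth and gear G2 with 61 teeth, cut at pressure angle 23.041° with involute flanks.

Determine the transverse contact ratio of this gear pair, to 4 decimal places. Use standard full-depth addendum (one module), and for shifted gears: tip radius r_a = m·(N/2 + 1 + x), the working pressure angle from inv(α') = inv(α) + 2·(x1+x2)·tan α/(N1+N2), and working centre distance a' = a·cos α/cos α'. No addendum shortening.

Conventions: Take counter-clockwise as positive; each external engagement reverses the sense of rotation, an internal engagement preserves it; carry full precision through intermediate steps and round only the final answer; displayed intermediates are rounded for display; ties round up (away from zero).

recognized (one external pair, fixed centres): single-mesh tooth geometry, m = 4.858, N1 = 24, N2 = 61
base radii: r_b1 = 53.645438, r_b2 = 136.348820
tip radii: r_a1 = 63.154000, r_a2 = 153.027000
no profile shift: α' = α, a' = a
action lengths: √(r_a1²−r_b1²) = 33.325587, √(r_a2²−r_b2²) = 69.471303
base pitch p_b = π·m·cos α = 14.044343
CR = (33.325587 + 69.471303 − 206.465000·sin 23.04100°)/14.044343 = 1.565656
contact ratio ≈ 1.5657

1.5657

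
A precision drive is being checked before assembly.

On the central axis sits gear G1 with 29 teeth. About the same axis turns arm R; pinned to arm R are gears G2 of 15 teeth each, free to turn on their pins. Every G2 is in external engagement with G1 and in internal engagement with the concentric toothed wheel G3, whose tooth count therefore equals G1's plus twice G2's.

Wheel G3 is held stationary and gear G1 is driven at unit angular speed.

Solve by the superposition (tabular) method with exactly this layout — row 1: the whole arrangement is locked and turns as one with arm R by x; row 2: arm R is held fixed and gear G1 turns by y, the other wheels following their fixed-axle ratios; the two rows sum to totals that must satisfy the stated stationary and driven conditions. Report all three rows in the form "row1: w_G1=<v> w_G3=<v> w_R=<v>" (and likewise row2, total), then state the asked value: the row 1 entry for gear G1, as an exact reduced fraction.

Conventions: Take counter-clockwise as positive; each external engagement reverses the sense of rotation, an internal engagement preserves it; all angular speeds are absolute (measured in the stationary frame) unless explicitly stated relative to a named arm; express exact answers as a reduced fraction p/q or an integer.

class = planetary set [G3 = 29+2·15 = 59; Willis about the carrier]
superposition row 1 [locked train]: every member turns x
row 2: sun turns y, ring = −(29/59)·y, arm 0
boundary: total ω_ring = x − (29/59)·y = 0 and total ω_sun = x + y = 1  ⇒  y = 59/88, x = 29/88
row 2 ring = −(29/59)·59/88 = -29/88
totals (row 1 + row 2): sun 29/88 + 59/88 = 1, ring 29/88 + (-29/88) = 0, arm 29/88 + 0 = 29/88
asked cell (row1, sun) = 29/88

row1: w_G1=29/88 w_G3=29/88 w_R=29/88
row2: w_G1=59/88 w_G3=-29/88 w_R=0
total: w_G1=1 w_G3=0 w_R=29/88
asked value: 29/88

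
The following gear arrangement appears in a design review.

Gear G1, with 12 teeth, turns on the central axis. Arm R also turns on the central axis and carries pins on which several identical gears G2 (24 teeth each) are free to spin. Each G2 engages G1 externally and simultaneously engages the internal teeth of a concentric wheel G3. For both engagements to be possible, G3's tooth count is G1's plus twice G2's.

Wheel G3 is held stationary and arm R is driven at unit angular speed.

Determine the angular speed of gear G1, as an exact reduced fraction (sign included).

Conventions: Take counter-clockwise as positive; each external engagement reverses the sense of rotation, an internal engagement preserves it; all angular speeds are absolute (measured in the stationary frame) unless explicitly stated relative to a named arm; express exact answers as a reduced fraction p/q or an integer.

class = planetary set [G3 = 12+2·24 = 60; Willis about the carrier]
ring teeth: 12 + 2·24 = 60
12(ω_sun−ω_arm) = −60(ω_ring−ω_arm),  ω_ring = 0, ω_arm = 1
ω_sun = 1 − (60/12)(0−1) = 6
exact speed ratio = 6

6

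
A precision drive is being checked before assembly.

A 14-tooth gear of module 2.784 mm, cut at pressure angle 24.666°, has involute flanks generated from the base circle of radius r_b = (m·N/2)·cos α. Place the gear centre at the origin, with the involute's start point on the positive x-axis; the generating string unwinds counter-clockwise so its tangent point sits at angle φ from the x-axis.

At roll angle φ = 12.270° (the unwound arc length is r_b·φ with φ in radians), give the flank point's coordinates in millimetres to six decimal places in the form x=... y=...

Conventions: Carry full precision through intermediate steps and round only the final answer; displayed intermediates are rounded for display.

single-mesh involute tooth geometry (14T wheel at module 2.784)
pitch radius r_p = m·N/2 = 2.784·14/2 = 19.488000
base radius r_b = r_p·cos α = 19.488000·cos 24.666° = 17.709837
roll angle φ = 12.270° = 0.21415190 rad
x = r_b·(cos φ + φ·sin φ) = 18.111288
y = r_b·(sin φ − φ·cos φ) = 0.057712

x=18.111288 y=0.057712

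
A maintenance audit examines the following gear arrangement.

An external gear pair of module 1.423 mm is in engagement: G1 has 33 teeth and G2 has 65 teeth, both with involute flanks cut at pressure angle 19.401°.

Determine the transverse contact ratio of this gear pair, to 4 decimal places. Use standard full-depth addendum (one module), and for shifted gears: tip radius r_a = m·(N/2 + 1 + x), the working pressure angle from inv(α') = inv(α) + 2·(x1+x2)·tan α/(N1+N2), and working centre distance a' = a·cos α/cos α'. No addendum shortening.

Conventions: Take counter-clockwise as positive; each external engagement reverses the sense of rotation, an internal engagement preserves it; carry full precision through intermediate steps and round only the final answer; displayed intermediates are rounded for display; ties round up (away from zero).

1.7673

recognized (one external pair, fixed centres): single-mesh tooth geometry, m = 1.423, N1 = 33, N2 = 65
base radii: r_b1 = 22.146260, r_b2 = 43.621422
tip radii: r_a1 = 24.902500, r_a2 = 47.670500
no profile shift: α' = α, a' = a
action lengths: √(r_a1²−r_b1²) = 11.387610, √(r_a2²−r_b2²) = 19.226236
base pitch p_b = π·m·cos α = 4.216638
CR = (11.387610 + 19.226236 − 69.727000·sin 19.40100°)/4.216638 = 1.767308
contact ratio ≈ 1.7673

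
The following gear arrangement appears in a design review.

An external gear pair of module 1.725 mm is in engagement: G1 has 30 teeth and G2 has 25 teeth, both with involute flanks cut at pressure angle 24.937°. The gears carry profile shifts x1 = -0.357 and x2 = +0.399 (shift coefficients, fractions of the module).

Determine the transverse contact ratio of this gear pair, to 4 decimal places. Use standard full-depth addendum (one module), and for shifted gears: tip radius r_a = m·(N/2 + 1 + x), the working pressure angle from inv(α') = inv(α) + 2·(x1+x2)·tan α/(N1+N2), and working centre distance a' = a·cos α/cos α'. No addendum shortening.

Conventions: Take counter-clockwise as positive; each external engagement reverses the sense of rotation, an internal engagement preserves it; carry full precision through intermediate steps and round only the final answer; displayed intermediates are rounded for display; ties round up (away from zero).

class = single-mesh tooth geometry [involute pair 30T × 25T, m = 1.725]
base radii: r_b1 = 23.462724, r_b2 = 19.552270
tip radii: r_a1 = 26.984175, r_a2 = 23.975775
inv(α') = inv(24.937°) + 2·(-0.357+0.399)·tan α/(30+25) = 0.03044708  ⇒  α' = 25.12360°
a' = a·cos α / cos α' = 47.4375·cos 24.937°/cos 25.12360° = 47.509697
action lengths: √(r_a1²−r_b1²) = 13.328402, √(r_a2²−r_b2²) = 13.876114
base pitch p_b = π·m·cos α = 4.914021
CR = (13.328402 + 13.876114 − 47.509697·sin 25.12360°)/4.914021 = 1.431253
contact ratio ≈ 1.4313

1.4313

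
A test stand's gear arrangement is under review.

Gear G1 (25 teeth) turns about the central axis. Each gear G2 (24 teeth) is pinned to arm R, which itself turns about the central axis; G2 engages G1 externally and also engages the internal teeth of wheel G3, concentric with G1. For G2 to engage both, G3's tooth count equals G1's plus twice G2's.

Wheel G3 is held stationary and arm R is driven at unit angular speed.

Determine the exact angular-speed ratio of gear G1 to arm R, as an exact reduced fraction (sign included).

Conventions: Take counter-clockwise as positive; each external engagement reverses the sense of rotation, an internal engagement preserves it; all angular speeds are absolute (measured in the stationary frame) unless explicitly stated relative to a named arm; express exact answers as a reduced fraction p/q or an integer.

98/25

planetary set (25T centre, 24T on arm, 73T internal) — Willis relation
ring teeth: 25 + 2·24 = 73
25(ω_sun−ω_arm) = −73(ω_ring−ω_arm),  ω_ring = 0, ω_arm = 1
ω_sun = 1 − (73/25)(0−1) = 98/25
ω_out/ω_in = 98/25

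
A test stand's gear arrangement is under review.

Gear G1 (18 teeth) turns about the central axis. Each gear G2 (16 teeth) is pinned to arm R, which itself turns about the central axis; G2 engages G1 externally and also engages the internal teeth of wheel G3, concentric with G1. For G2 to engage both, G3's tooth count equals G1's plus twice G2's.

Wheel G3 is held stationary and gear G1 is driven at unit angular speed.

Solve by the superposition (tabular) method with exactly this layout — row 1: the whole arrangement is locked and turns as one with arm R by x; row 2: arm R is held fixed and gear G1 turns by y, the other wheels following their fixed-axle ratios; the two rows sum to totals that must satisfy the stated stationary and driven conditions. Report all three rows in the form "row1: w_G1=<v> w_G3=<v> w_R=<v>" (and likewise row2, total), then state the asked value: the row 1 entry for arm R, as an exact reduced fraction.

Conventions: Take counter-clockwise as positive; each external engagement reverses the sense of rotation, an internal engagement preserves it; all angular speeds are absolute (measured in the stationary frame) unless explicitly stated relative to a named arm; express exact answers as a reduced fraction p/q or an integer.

topology: planetary set — G1 18T / G2 16T / G3 50T, arm = carrier (Willis)
superposition row 1 [locked train]: every member turns x
row 2 (arm held, sun turns y): ω_ring = −(18/50)·y, ω_arm = 0
boundary: total ω_ring = x − (18/50)·y = 0 and total ω_sun = x + y = 1  ⇒  y = 25/34, x = 9/34
row 2 ring = −(18/50)·25/34 = -9/34
totals (row 1 + row 2): sun 9/34 + 25/34 = 1, ring 9/34 + (-9/34) = 0, arm 9/34 + 0 = 9/34
asked cell (row1, arm) = 9/34

row1: w_G1=9/34 w_G3=9/34 w_R=9/34
row2: w_G1=25/34 w_G3=-9/34 w_R=0
total: w_G1=1 w_G3=0 w_R=9/34
asked value: 9/34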